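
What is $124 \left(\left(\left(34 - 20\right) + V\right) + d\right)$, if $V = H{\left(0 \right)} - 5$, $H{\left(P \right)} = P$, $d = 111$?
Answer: $14880$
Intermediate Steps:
$V = -5$ ($V = 0 - 5 = -5$)
$124 \left(\left(\left(34 - 20\right) + V\right) + d\right) = 124 \left(\left(\left(34 - 20\right) - 5\right) + 111\right) = 124 \left(\left(14 - 5\right) + 111\right) = 124 \left(9 + 111\right) = 124 \cdot 120 = 14880$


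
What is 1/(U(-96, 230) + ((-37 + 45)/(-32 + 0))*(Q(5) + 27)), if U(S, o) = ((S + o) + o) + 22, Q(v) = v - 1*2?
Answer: 2/757 ≈ 0.0026420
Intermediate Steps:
Q(v) = -2 + v (Q(v) = v - 2 = -2 + v)
U(S, o) = 22 + S + 2*o (U(S, o) = (S + 2*o) + 22 = 22 + S + 2*o)
1/(U(-96, 230) + ((-37 + 45)/(-32 + 0))*(Q(5) + 27)) = 1/((22 - 96 + 2*230) + ((-37 + 45)/(-32 + 0))*((-2 + 5) + 27)) = 1/((22 - 96 + 460) + (8/(-32))*(3 + 27)) = 1/(386 + (8*(-1/32))*30) = 1/(386 - ¼*30) = 1/(386 - 15/2) = 1/(757/2) = 2/757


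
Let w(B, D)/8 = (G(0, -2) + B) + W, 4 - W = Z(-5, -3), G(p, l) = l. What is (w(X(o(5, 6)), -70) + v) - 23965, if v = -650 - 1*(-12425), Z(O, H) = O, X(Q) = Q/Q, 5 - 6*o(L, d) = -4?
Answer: -12126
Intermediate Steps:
o(L, d) = 3/2 (o(L, d) = ⅚ - ⅙*(-4) = ⅚ + ⅔ = 3/2)
X(Q) = 1
W = 9 (W = 4 - 1*(-5) = 4 + 5 = 9)
w(B, D) = 56 + 8*B (w(B, D) = 8*((-2 + B) + 9) = 8*(7 + B) = 56 + 8*B)
v = 11775 (v = -650 + 12425 = 11775)
(w(X(o(5, 6)), -70) + v) - 23965 = ((56 + 8*1) + 11775) - 23965 = ((56 + 8) + 11775) - 23965 = (64 + 11775) - 23965 = 11839 - 23965 = -12126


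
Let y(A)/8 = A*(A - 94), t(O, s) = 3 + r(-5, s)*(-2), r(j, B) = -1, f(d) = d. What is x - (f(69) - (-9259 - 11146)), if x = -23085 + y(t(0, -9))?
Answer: -47119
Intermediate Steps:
t(O, s) = 5 (t(O, s) = 3 - 1*(-2) = 3 + 2 = 5)
y(A) = 8*A*(-94 + A) (y(A) = 8*(A*(A - 94)) = 8*(A*(-94 + A)) = 8*A*(-94 + A))
x = -26645 (x = -23085 + 8*5*(-94 + 5) = -23085 + 8*5*(-89) = -23085 - 3560 = -26645)
x - (f(69) - (-9259 - 11146)) = -26645 - (69 - (-9259 - 11146)) = -26645 - (69 - 1*(-20405)) = -26645 - (69 + 20405) = -26645 - 1*20474 = -26645 - 20474 = -47119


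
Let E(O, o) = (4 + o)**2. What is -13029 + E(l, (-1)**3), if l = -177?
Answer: -13020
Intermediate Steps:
-13029 + E(l, (-1)**3) = -13029 + (4 + (-1)**3)**2 = -13029 + (4 - 1)**2 = -13029 + 3**2 = -13029 + 9 = -13020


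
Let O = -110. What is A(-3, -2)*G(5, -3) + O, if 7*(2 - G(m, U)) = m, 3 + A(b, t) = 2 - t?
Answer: -761/7 ≈ -108.71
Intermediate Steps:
A(b, t) = -1 - t (A(b, t) = -3 + (2 - t) = -1 - t)
G(m, U) = 2 - m/7
A(-3, -2)*G(5, -3) + O = (-1 - 1*(-2))*(2 - 1/7*5) - 110 = (-1 + 2)*(2 - 5/7) - 110 = 1*(9/7) - 110 = 9/7 - 110 = -761/7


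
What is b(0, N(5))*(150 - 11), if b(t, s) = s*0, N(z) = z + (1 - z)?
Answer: 0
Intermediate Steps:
N(z) = 1
b(t, s) = 0
b(0, N(5))*(150 - 11) = 0*(150 - 11) = 0*139 = 0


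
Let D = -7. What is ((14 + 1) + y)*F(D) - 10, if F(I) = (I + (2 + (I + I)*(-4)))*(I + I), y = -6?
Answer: -6436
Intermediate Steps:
F(I) = 2*I*(2 - 7*I) (F(I) = (I + (2 + (2*I)*(-4)))*(2*I) = (I + (2 - 8*I))*(2*I) = (2 - 7*I)*(2*I) = 2*I*(2 - 7*I))
((14 + 1) + y)*F(D) - 10 = ((14 + 1) - 6)*(2*(-7)*(2 - 7*(-7))) - 10 = (15 - 6)*(2*(-7)*(2 + 49)) - 10 = 9*(2*(-7)*51) - 10 = 9*(-714) - 10 = -6426 - 10 = -6436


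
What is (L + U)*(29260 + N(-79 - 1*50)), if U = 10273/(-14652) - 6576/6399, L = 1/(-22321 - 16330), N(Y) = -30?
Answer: -1160180659255/22958694 ≈ -50533.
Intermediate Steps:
L = -1/38651 (L = 1/(-38651) = -1/38651 ≈ -2.5873e-5)
U = -6003277/3472524 (U = 10273*(-1/14652) - 6576*1/6399 = -10273/14652 - 2192/2133 = -6003277/3472524 ≈ -1.7288)
(L + U)*(29260 + N(-79 - 1*50)) = (-1/38651 - 6003277/3472524)*(29260 - 30) = -232036131851/134216525124*29230 = -1160180659255/22958694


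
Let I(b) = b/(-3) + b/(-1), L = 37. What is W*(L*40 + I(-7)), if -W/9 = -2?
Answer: 26808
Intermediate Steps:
I(b) = -4*b/3 (I(b) = b*(-⅓) + b*(-1) = -b/3 - b = -4*b/3)
W = 18 (W = -9*(-2) = 18)
W*(L*40 + I(-7)) = 18*(37*40 - 4/3*(-7)) = 18*(1480 + 28/3) = 18*(4468/3) = 26808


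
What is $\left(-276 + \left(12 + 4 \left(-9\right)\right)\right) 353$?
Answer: $-105900$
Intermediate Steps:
$\left(-276 + \left(12 + 4 \left(-9\right)\right)\right) 353 = \left(-276 + \left(12 - 36\right)\right) 353 = \left(-276 - 24\right) 353 = \left(-300\right) 353 = -105900$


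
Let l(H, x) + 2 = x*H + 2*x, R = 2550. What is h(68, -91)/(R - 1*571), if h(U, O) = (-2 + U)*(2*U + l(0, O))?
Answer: -3168/1979 ≈ -1.6008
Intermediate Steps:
l(H, x) = -2 + 2*x + H*x (l(H, x) = -2 + (x*H + 2*x) = -2 + (H*x + 2*x) = -2 + (2*x + H*x) = -2 + 2*x + H*x)
h(U, O) = (-2 + U)*(-2 + 2*O + 2*U) (h(U, O) = (-2 + U)*(2*U + (-2 + 2*O + 0*O)) = (-2 + U)*(2*U + (-2 + 2*O + 0)) = (-2 + U)*(2*U + (-2 + 2*O)) = (-2 + U)*(-2 + 2*O + 2*U))
h(68, -91)/(R - 1*571) = (4 - 6*68 - 4*(-91) + 2*68² + 2*(-91)*68)/(2550 - 1*571) = (4 - 408 + 364 + 2*4624 - 12376)/(2550 - 571) = (4 - 408 + 364 + 9248 - 12376)/1979 = -3168*1/1979 = -3168/1979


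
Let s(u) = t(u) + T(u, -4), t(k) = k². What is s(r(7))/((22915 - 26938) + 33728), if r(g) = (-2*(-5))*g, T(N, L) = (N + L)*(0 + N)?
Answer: 1904/5941 ≈ 0.32048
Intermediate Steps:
T(N, L) = N*(L + N) (T(N, L) = (L + N)*N = N*(L + N))
r(g) = 10*g
s(u) = u² + u*(-4 + u)
s(r(7))/((22915 - 26938) + 33728) = (2*(10*7)*(-2 + 10*7))/((22915 - 26938) + 33728) = (2*70*(-2 + 70))/(-4023 + 33728) = (2*70*68)/29705 = 9520*(1/29705) = 1904/5941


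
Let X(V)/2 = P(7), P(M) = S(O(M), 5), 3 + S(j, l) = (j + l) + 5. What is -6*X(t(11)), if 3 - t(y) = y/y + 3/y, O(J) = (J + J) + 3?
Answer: -288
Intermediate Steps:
O(J) = 3 + 2*J (O(J) = 2*J + 3 = 3 + 2*J)
S(j, l) = 2 + j + l (S(j, l) = -3 + ((j + l) + 5) = -3 + (5 + j + l) = 2 + j + l)
t(y) = 2 - 3/y (t(y) = 3 - (y/y + 3/y) = 3 - (1 + 3/y) = 3 + (-1 - 3/y) = 2 - 3/y)
P(M) = 10 + 2*M (P(M) = 2 + (3 + 2*M) + 5 = 10 + 2*M)
X(V) = 48 (X(V) = 2*(10 + 2*7) = 2*(10 + 14) = 2*24 = 48)
-6*X(t(11)) = -6*48 = -288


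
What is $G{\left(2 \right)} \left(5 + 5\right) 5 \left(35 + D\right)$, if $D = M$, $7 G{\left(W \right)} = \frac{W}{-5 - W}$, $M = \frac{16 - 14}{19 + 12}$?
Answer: $- \frac{108700}{1519} \approx -71.56$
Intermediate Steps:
$M = \frac{2}{31} \approx 0.064516$
$G{\left(W \right)} = \frac{W}{7 \left(-5 - W\right)}$ ($G{\left(W \right)} = \frac{W \frac{1}{-5 - W}}{7} = \frac{W}{7 \left(-5 - W\right)}$)
$D = \frac{2}{31} \approx 0.064516$
$G{\left(2 \right)} \left(5 + 5\right) 5 \left(35 + D\right) = \left(-1\right) 2 \frac{1}{35 + 7 \cdot 2} \left(5 + 5\right) 5 \left(35 + \frac{2}{31}\right) = \left(-1\right) 2 \frac{1}{35 + 14} \cdot 10 \cdot 5 \cdot \frac{1087}{31} = \left(-1\right) 2 \cdot \frac{1}{49} \cdot 10 \cdot 5 \cdot \frac{1087}{31} = \left(- \frac{2}{49}\right) 10 \cdot 5 \cdot \frac{1087}{31} = \left(- \frac{20}{49}\right) 5 \cdot \frac{1087}{31} = \left(- \frac{100}{49}\right) \frac{1087}{31} = - \frac{108700}{1519}$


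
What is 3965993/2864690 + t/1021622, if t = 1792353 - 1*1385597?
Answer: 372641110449/209045023370 ≈ 1.7826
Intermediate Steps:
t = 406756 (t = 1792353 - 1385597 = 406756)
3965993/2864690 + t/1021622 = 3965993/2864690 + 406756/1021622 = 3965993*(1/2864690) + 406756*(1/1021622) = 3965993/2864690 + 29054/72973 = 372641110449/209045023370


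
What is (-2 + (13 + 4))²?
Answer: 225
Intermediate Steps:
(-2 + (13 + 4))² = (-2 + 17)² = 15² = 225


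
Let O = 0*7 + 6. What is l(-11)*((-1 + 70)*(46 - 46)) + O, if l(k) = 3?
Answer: 6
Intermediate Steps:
O = 6 (O = 0 + 6 = 6)
l(-11)*((-1 + 70)*(46 - 46)) + O = 3*((-1 + 70)*(46 - 46)) + 6 = 3*(69*0) + 6 = 3*0 + 6 = 0 + 6 = 6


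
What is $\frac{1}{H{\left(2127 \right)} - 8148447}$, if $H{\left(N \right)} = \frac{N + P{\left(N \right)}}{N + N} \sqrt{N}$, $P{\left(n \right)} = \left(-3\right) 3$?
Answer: $- \frac{1925749641}{15691868884832918} - \frac{353 \sqrt{2127}}{47075606654498754} \approx -1.2272 \cdot 10^{-7}$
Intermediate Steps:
$P{\left(n \right)} = -9$
$H{\left(N \right)} = \frac{-9 + N}{2 \sqrt{N}}$ ($H{\left(N \right)} = \frac{N - 9}{N + N} \sqrt{N} = \frac{-9 + N}{2 N} \sqrt{N} = \frac{-9 + N}{2 \sqrt{N}}$)
$\frac{1}{H{\left(2127 \right)} - 8148447} = \frac{1}{\frac{-9 + 2127}{2 \sqrt{2127}} - 8148447} = \frac{1}{\frac{1}{2} \frac{\sqrt{2127}}{2127} \cdot 2118 - 8148447} = \frac{1}{\frac{353 \sqrt{2127}}{709} - 8148447} = \frac{1}{-8148447 + \frac{353 \sqrt{2127}}{709}}$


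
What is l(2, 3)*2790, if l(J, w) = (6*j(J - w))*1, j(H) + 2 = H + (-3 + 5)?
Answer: -16740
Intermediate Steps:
j(H) = H (j(H) = -2 + (H + (-3 + 5)) = -2 + (H + 2) = -2 + (2 + H) = H)
l(J, w) = -6*w + 6*J (l(J, w) = (6*(J - w))*1 = (-6*w + 6*J)*1 = -6*w + 6*J)
l(2, 3)*2790 = (-6*3 + 6*2)*2790 = (-18 + 12)*2790 = -6*2790 = -16740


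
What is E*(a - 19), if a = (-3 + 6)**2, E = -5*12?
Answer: 600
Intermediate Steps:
E = -60
a = 9 (a = 3**2 = 9)
E*(a - 19) = -60*(9 - 19) = -60*(-10) = 600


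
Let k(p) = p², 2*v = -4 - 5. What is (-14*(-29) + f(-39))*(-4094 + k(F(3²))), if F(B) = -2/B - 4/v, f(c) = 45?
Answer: -16615742/9 ≈ -1.8462e+6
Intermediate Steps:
v = -9/2 (v = (-4 - 5)/2 = (½)*(-9) = -9/2 ≈ -4.5000)
F(B) = 8/9 - 2/B (F(B) = -2/B - 4/(-9/2) = -2/B - 4*(-2/9) = -2/B + 8/9 = 8/9 - 2/B)
(-14*(-29) + f(-39))*(-4094 + k(F(3²))) = (-14*(-29) + 45)*(-4094 + (8/9 - 2/(3²))²) = (406 + 45)*(-4094 + (8/9 - 2/9)²) = 451*(-4094 + (8/9 - 2*⅑)²) = 451*(-4094 + (8/9 - 2/9)²) = 451*(-4094 + (⅔)²) = 451*(-4094 + 4/9) = 451*(-36842/9) = -16615742/9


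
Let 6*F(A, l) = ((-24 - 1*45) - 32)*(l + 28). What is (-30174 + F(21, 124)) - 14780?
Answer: -142538/3 ≈ -47513.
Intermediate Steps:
F(A, l) = -1414/3 - 101*l/6 (F(A, l) = (((-24 - 1*45) - 32)*(l + 28))/6 = (((-24 - 45) - 32)*(28 + l))/6 = ((-69 - 32)*(28 + l))/6 = (-101*(28 + l))/6 = (-2828 - 101*l)/6 = -1414/3 - 101*l/6)
(-30174 + F(21, 124)) - 14780 = (-30174 + (-1414/3 - 101/6*124)) - 14780 = (-30174 + (-1414/3 - 6262/3)) - 14780 = (-30174 - 7676/3) - 14780 = -98198/3 - 14780 = -142538/3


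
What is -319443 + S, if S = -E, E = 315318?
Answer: -634761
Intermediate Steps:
S = -315318 (S = -1*315318 = -315318)
-319443 + S = -319443 - 315318 = -634761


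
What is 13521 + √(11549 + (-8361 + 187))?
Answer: 13521 + 15*√15 ≈ 13579.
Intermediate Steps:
13521 + √(11549 + (-8361 + 187)) = 13521 + √(11549 - 8174) = 13521 + √3375 = 13521 + 15*√15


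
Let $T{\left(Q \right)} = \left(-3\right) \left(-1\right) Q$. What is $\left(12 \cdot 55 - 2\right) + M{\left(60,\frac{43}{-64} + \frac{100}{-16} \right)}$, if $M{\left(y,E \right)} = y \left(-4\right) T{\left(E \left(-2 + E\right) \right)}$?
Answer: $- \frac{11214437}{256} \approx -43806.0$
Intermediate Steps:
$T{\left(Q \right)} = 3 Q$
$M{\left(y,E \right)} = - 12 E y \left(-2 + E\right)$ ($M{\left(y,E \right)} = y \left(-4\right) 3 E \left(-2 + E\right) = - 4 y 3 E \left(-2 + E\right) = - 12 E y \left(-2 + E\right)$)
$\left(12 \cdot 55 - 2\right) + M{\left(60,\frac{43}{-64} + \frac{100}{-16} \right)} = \left(12 \cdot 55 - 2\right) + 12 \left(\frac{43}{-64} + \frac{100}{-16}\right) 60 \left(2 - \left(\frac{43}{-64} + \frac{100}{-16}\right)\right) = \left(660 - 2\right) + 12 \left(43 \left(- \frac{1}{64}\right) + 100 \left(- \frac{1}{16}\right)\right) 60 \left(2 - \left(43 \left(- \frac{1}{64}\right) + 100 \left(- \frac{1}{16}\right)\right)\right) = 658 + 12 \left(- \frac{43}{64} - \frac{25}{4}\right) 60 \left(2 - \left(- \frac{43}{64} - \frac{25}{4}\right)\right) = 658 + 12 \left(- \frac{443}{64}\right) 60 \left(2 - - \frac{443}{64}\right) = 658 + 12 \left(- \frac{443}{64}\right) 60 \left(2 + \frac{443}{64}\right) = 658 + 12 \left(- \frac{443}{64}\right) 60 \cdot \frac{571}{64} = 658 - \frac{11382885}{256} = - \frac{11214437}{256}$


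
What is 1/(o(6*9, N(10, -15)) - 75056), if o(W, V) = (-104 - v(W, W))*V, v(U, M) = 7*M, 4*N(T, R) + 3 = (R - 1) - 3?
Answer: -1/72405 ≈ -1.3811e-5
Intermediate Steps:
N(T, R) = -7/4 + R/4 (N(T, R) = -¾ + ((R - 1) - 3)/4 = -¾ + ((-1 + R) - 3)/4 = -¾ + (-4 + R)/4 = -¾ + (-1 + R/4) = -7/4 + R/4)
o(W, V) = V*(-104 - 7*W) (o(W, V) = (-104 - 7*W)*V = V*(-104 - 7*W))
1/(o(6*9, N(10, -15)) - 75056) = 1/(-(-7/4 + (¼)*(-15))*(104 + 7*(6*9)) - 75056) = 1/(-(-7/4 - 15/4)*(104 + 7*54) - 75056) = 1/(-1*(-11/2)*(104 + 378) - 75056) = 1/(-1*(-11/2)*482 - 75056) = 1/(2651 - 75056) = 1/(-72405) = -1/72405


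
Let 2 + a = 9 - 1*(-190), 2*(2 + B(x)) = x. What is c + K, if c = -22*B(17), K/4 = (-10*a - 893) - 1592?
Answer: -17963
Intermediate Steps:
B(x) = -2 + x/2
a = 197 (a = -2 + (9 - 1*(-190)) = -2 + (9 + 190) = -2 + 199 = 197)
K = -17820 (K = 4*((-10*197 - 893) - 1592) = 4*((-1970 - 893) - 1592) = 4*(-2863 - 1592) = 4*(-4455) = -17820)
c = -143 (c = -22*(-2 + (1/2)*17) = -22*(-2 + 17/2) = -22*13/2 = -143)
c + K = -143 - 17820 = -17963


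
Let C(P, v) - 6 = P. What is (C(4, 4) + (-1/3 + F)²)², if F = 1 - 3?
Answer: 19321/81 ≈ 238.53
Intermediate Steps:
F = -2
C(P, v) = 6 + P
(C(4, 4) + (-1/3 + F)²)² = ((6 + 4) + (-1/3 - 2)²)² = (10 + (-1*⅓ - 2)²)² = (10 + (-⅓ - 2)²)² = (10 + (-7/3)²)² = (10 + 49/9)² = (139/9)² = 19321/81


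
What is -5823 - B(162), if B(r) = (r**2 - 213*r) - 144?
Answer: 2583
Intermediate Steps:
B(r) = -144 + r**2 - 213*r
-5823 - B(162) = -5823 - (-144 + 162**2 - 213*162) = -5823 - (-144 + 26244 - 34506) = -5823 - 1*(-8406) = -5823 + 8406 = 2583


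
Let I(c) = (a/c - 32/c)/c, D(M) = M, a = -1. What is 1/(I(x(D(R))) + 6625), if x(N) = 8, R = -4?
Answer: 64/423967 ≈ 0.00015096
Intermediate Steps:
I(c) = -33/c² (I(c) = (-1/c - 32/c)/c = (-33/c)/c = -33/c²)
1/(I(x(D(R))) + 6625) = 1/(-33/8² + 6625) = 1/(-33*1/64 + 6625) = 1/(-33/64 + 6625) = 1/(423967/64) = 64/423967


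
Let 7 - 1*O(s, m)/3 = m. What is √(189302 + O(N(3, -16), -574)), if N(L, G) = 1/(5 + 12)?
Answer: √191045 ≈ 437.09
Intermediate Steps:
N(L, G) = 1/17
O(s, m) = 21 - 3*m
√(189302 + O(N(3, -16), -574)) = √(189302 + (21 - 3*(-574))) = √(189302 + (21 + 1722)) = √(189302 + 1743) = √191045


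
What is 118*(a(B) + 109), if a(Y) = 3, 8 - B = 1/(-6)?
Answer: 13216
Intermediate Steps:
B = 49/6 (B = 8 - 1/(-6) = 8 - 1*(-⅙) = 8 + ⅙ = 49/6 ≈ 8.1667)
118*(a(B) + 109) = 118*(3 + 109) = 118*112 = 13216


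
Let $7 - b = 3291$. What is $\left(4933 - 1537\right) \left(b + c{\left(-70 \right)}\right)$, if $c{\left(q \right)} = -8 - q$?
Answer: $-10941912$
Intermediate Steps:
$b = -3284$ ($b = 7 - 3291 = -3284$)
$\left(4933 - 1537\right) \left(b + c{\left(-70 \right)}\right) = \left(4933 - 1537\right) \left(-3284 - -62\right) = 3396 \left(-3284 + \left(-8 + 70\right)\right) = 3396 \left(-3284 + 62\right) = 3396 \left(-3222\right) = -10941912$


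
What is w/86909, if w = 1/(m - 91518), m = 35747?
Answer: -1/4847001839 ≈ -2.0631e-10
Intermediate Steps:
w = -1/55771 (w = 1/(35747 - 91518) = 1/(-55771) = -1/55771 ≈ -1.7930e-5)
w/86909 = -1/55771/86909 = -1/55771*1/86909 = -1/4847001839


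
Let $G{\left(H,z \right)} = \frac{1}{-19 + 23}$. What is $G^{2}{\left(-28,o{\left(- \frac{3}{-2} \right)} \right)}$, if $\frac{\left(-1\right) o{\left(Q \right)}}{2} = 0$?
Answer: $\frac{1}{16} \approx 0.0625$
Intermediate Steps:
$o{\left(Q \right)} = 0$ ($o{\left(Q \right)} = \left(-2\right) 0 = 0$)
$G{\left(H,z \right)} = \frac{1}{4}$
$G^{2}{\left(-28,o{\left(- \frac{3}{-2} \right)} \right)} = \left(\frac{1}{4}\right)^{2} = \frac{1}{16}$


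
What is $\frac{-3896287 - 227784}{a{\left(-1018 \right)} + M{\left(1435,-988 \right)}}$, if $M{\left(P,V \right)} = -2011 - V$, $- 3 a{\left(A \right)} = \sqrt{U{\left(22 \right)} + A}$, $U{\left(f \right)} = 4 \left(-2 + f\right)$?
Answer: $\frac{37970321697}{9419699} - \frac{12372213 i \sqrt{938}}{9419699} \approx 4030.9 - 40.226 i$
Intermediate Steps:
$U{\left(f \right)} = -8 + 4 f$
$a{\left(A \right)} = - \frac{\sqrt{80 + A}}{3}$ ($a{\left(A \right)} = - \frac{\sqrt{\left(-8 + 4 \cdot 22\right) + A}}{3} = - \frac{\sqrt{\left(-8 + 88\right) + A}}{3} = - \frac{\sqrt{80 + A}}{3}$)
$\frac{-3896287 - 227784}{a{\left(-1018 \right)} + M{\left(1435,-988 \right)}} = \frac{-3896287 - 227784}{- \frac{\sqrt{80 - 1018}}{3} - 1023} = - \frac{4124071}{- \frac{\sqrt{-938}}{3} + \left(-2011 + 988\right)} = - \frac{4124071}{- \frac{i \sqrt{938}}{3} - 1023} = - \frac{4124071}{-1023 - \frac{i \sqrt{938}}{3}}$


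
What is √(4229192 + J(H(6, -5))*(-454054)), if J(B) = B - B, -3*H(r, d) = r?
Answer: 22*√8738 ≈ 2056.5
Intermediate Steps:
H(r, d) = -r/3
J(B) = 0
√(4229192 + J(H(6, -5))*(-454054)) = √(4229192 + 0*(-454054)) = √(4229192 + 0) = √4229192 = 22*√8738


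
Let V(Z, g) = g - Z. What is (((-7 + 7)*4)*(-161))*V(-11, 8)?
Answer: 0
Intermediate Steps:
(((-7 + 7)*4)*(-161))*V(-11, 8) = (((-7 + 7)*4)*(-161))*(8 - 1*(-11)) = ((0*4)*(-161))*(8 + 11) = (0*(-161))*19 = 0*19 = 0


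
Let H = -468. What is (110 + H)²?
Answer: 128164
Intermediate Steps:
(110 + H)² = (110 - 468)² = (-358)² = 128164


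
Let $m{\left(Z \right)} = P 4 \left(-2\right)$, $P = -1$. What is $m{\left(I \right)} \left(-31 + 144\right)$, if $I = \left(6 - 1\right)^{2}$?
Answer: $904$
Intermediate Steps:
$I = 25$ ($I = 5^{2} = 25$)
$m{\left(Z \right)} = 8$ ($m{\left(Z \right)} = \left(-1\right) 4 \left(-2\right) = \left(-4\right) \left(-2\right) = 8$)
$m{\left(I \right)} \left(-31 + 144\right) = 8 \left(-31 + 144\right) = 8 \cdot 113 = 904$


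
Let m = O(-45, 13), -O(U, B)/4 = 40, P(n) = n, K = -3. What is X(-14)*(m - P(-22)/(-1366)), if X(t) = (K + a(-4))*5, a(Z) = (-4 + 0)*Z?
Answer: -7103915/683 ≈ -10401.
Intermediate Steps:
O(U, B) = -160 (O(U, B) = -4*40 = -160)
m = -160
a(Z) = -4*Z
X(t) = 65 (X(t) = (-3 - 4*(-4))*5 = (-3 + 16)*5 = 13*5 = 65)
X(-14)*(m - P(-22)/(-1366)) = 65*(-160 - (-22)/(-1366)) = 65*(-160 - (-22)*(-1)/1366) = 65*(-160 - 1*11/683) = 65*(-160 - 11/683) = 65*(-109291/683) = -7103915/683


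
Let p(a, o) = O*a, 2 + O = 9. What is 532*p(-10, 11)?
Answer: -37240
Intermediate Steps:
O = 7 (O = -2 + 9 = 7)
p(a, o) = 7*a
532*p(-10, 11) = 532*(7*(-10)) = 532*(-70) = -37240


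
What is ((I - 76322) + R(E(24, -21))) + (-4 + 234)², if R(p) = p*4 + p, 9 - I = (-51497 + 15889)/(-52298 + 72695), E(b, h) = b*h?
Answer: -528919793/20397 ≈ -25931.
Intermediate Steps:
I = 219181/20397 (I = 9 - (-51497 + 15889)/(-52298 + 72695) = 9 - (-35608)/20397 = 9 - 1*(-35608/20397) = 9 + 35608/20397 = 219181/20397 ≈ 10.746)
R(p) = 5*p (R(p) = 4*p + p = 5*p)
((I - 76322) + R(E(24, -21))) + (-4 + 234)² = ((219181/20397 - 76322) + 5*(24*(-21))) + (-4 + 234)² = (-1556520653/20397 + 5*(-504)) + 230² = (-1556520653/20397 - 2520) + 52900 = -1607921093/20397 + 52900 = -528919793/20397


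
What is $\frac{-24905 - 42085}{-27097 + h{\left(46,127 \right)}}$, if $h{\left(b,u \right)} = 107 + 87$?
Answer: $\frac{66990}{26903} \approx 2.4901$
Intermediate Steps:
$h{\left(b,u \right)} = 194$
$\frac{-24905 - 42085}{-27097 + h{\left(46,127 \right)}} = \frac{-24905 - 42085}{-27097 + 194} = - \frac{66990}{-26903} = \left(-66990\right) \left(- \frac{1}{26903}\right) = \frac{66990}{26903}$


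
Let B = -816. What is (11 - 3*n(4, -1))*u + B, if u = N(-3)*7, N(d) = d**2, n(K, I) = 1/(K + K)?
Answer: -1173/8 ≈ -146.63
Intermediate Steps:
n(K, I) = 1/(2*K)
u = 63 (u = (-3)**2*7 = 9*7 = 63)
(11 - 3*n(4, -1))*u + B = (11 - 3/(2*4))*63 - 816 = (11 - 3*1/8)*63 - 816 = (11 - 3/8)*63 - 816 = (85/8)*63 - 816 = 5355/8 - 816 = -1173/8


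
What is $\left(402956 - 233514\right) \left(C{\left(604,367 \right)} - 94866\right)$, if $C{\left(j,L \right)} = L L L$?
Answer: $8359590003674$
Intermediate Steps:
$C{\left(j,L \right)} = L^{3}$ ($C{\left(j,L \right)} = L^{2} L = L^{3}$)
$\left(402956 - 233514\right) \left(C{\left(604,367 \right)} - 94866\right) = \left(402956 - 233514\right) \left(367^{3} - 94866\right) = 169442 \left(49430863 - 94866\right) = 169442 \cdot 49335997 = 8359590003674$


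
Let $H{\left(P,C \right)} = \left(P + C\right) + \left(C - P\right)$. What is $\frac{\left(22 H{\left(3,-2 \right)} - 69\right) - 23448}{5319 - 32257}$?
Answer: $\frac{23605}{26938} \approx 0.87627$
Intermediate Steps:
$H{\left(P,C \right)} = 2 C$ ($H{\left(P,C \right)} = \left(C + P\right) + \left(C - P\right) = 2 C$)
$\frac{\left(22 H{\left(3,-2 \right)} - 69\right) - 23448}{5319 - 32257} = \frac{\left(22 \cdot 2 \left(-2\right) - 69\right) - 23448}{5319 - 32257} = \frac{\left(22 \left(-4\right) - 69\right) - 23448}{-26938} = \left(\left(-88 - 69\right) - 23448\right) \left(- \frac{1}{26938}\right) = \left(-157 - 23448\right) \left(- \frac{1}{26938}\right) = \left(-23605\right) \left(- \frac{1}{26938}\right) = \frac{23605}{26938}$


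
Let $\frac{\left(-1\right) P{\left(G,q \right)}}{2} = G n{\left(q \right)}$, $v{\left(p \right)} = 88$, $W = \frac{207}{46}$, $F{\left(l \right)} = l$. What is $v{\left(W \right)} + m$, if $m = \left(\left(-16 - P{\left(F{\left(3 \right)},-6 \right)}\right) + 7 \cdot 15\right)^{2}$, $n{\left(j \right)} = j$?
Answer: $2897$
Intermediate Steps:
$W = \frac{9}{2}$ ($W = 207 \cdot \frac{1}{46} = \frac{9}{2} \approx 4.5$)
$P{\left(G,q \right)} = - 2 G q$
$m = 2809$ ($m = \left(\left(-16 - \left(-2\right) 3 \left(-6\right)\right) + 7 \cdot 15\right)^{2} = \left(\left(-16 - 36\right) + 105\right)^{2} = \left(-52 + 105\right)^{2} = 53^{2} = 2809$)
$v{\left(W \right)} + m = 88 + 2809 = 2897$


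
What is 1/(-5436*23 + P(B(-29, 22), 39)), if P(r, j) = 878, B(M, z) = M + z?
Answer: -1/124150 ≈ -8.0548e-6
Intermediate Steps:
1/(-5436*23 + P(B(-29, 22), 39)) = 1/(-5436*23 + 878) = 1/(-125028 + 878) = 1/(-124150) = -1/124150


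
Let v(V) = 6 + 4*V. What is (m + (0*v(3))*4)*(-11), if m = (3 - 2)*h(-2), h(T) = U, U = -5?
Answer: 55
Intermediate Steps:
h(T) = -5
m = -5 (m = (3 - 2)*(-5) = 1*(-5) = -5)
(m + (0*v(3))*4)*(-11) = (-5 + (0*(6 + 4*3))*4)*(-11) = (-5 + (0*(6 + 12))*4)*(-11) = (-5 + (0*18)*4)*(-11) = (-5 + 0*4)*(-11) = (-5 + 0)*(-11) = -5*(-11) = 55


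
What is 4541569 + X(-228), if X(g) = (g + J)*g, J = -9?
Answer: 4595605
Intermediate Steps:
X(g) = g*(-9 + g) (X(g) = (g - 9)*g = (-9 + g)*g = g*(-9 + g))
4541569 + X(-228) = 4541569 - 228*(-9 - 228) = 4541569 - 228*(-237) = 4541569 + 54036 = 4595605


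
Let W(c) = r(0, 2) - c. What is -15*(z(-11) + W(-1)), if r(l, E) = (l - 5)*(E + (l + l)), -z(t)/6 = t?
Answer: -855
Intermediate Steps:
z(t) = -6*t
r(l, E) = (-5 + l)*(E + 2*l)
W(c) = -10 - c (W(c) = (-10*0 - 5*2 + 2*0**2 + 2*0) - c = (0 - 10 + 2*0 + 0) - c = (0 - 10 + 0 + 0) - c = -10 - c)
-15*(z(-11) + W(-1)) = -15*(-6*(-11) + (-10 - 1*(-1))) = -15*(66 + (-10 + 1)) = -15*(66 - 9) = -15*57 = -855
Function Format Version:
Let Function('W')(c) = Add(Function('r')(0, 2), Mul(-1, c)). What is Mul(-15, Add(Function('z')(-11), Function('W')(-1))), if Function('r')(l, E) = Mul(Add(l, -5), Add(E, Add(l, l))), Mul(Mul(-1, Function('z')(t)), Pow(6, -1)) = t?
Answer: -855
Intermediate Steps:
Function('z')(t) = Mul(-6, t)
Function('r')(l, E) = Mul(Add(-5, l), Add(E, Mul(2, l)))
Function('W')(c) = Add(-10, Mul(-1, c)) (Function('W')(c) = Add(Add(Mul(-10, 0), Mul(-5, 2), Mul(2, Pow(0, 2)), Mul(2, 0)), Mul(-1, c)) = Add(Add(0, -10, Mul(2, 0), 0), Mul(-1, c)) = Add(Add(0, -10, 0, 0), Mul(-1, c)) = Add(-10, Mul(-1, c)))
Mul(-15, Add(Function('z')(-11), Function('W')(-1))) = Mul(-15, Add(Mul(-6, -11), Add(-10, Mul(-1, -1)))) = Mul(-15, Add(66, Add(-10, 1))) = Mul(-15, Add(66, -9)) = Mul(-15, 57) = -855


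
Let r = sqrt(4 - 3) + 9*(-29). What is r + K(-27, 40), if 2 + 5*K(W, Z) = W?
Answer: -1329/5 ≈ -265.80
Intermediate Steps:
K(W, Z) = -2/5 + W/5
r = -260 (r = sqrt(1) - 261 = 1 - 261 = -260)
r + K(-27, 40) = -260 + (-2/5 + (1/5)*(-27)) = -260 + (-2/5 - 27/5) = -260 - 29/5 = -1329/5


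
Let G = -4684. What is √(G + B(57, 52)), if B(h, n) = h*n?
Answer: 2*I*√430 ≈ 41.473*I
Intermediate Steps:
√(G + B(57, 52)) = √(-4684 + 57*52) = √(-4684 + 2964) = √(-1720) = 2*I*√430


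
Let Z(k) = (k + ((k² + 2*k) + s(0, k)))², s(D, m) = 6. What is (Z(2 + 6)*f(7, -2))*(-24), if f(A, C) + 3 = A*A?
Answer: -9754944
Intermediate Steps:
f(A, C) = -3 + A² (f(A, C) = -3 + A*A = -3 + A²)
Z(k) = (6 + k² + 3*k)² (Z(k) = (k + ((k² + 2*k) + 6))² = (k + (6 + k² + 2*k))² = (6 + k² + 3*k)²)
(Z(2 + 6)*f(7, -2))*(-24) = ((6 + (2 + 6)² + 3*(2 + 6))²*(-3 + 7²))*(-24) = ((6 + 8² + 3*8)²*(-3 + 49))*(-24) = ((6 + 64 + 24)²*46)*(-24) = (94²*46)*(-24) = (8836*46)*(-24) = 406456*(-24) = -9754944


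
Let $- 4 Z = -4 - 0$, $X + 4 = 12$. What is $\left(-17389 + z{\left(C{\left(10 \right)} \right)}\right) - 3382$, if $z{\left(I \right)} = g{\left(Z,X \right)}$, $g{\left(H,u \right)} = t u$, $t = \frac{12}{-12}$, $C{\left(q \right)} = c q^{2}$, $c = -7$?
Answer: $-20779$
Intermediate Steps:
$X = 8$ ($X = -4 + 12 = 8$)
$Z = 1$ ($Z = - \frac{-4 - 0}{4} = - \frac{-4 + 0}{4} = \left(- \frac{1}{4}\right) \left(-4\right) = 1$)
$C{\left(q \right)} = - 7 q^{2}$
$t = -1$ ($t = 12 \left(- \frac{1}{12}\right) = -1$)
$g{\left(H,u \right)} = - u$
$z{\left(I \right)} = -8$ ($z{\left(I \right)} = \left(-1\right) 8 = -8$)
$\left(-17389 + z{\left(C{\left(10 \right)} \right)}\right) - 3382 = \left(-17389 - 8\right) - 3382 = -17397 - 3382 = -20779$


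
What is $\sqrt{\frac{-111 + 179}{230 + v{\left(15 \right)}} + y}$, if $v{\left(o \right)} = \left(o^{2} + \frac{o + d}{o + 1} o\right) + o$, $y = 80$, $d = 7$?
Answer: $\frac{4 \sqrt{3086463}}{785} \approx 8.952$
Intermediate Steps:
$v{\left(o \right)} = o + o^{2} + \frac{o \left(7 + o\right)}{1 + o}$ ($v{\left(o \right)} = \left(o^{2} + \frac{o + 7}{o + 1} o\right) + o = \left(o^{2} + \frac{7 + o}{1 + o} o\right) + o = \left(o^{2} + \frac{o \left(7 + o\right)}{1 + o}\right) + o = o + o^{2} + \frac{o \left(7 + o\right)}{1 + o}$)
$\sqrt{\frac{-111 + 179}{230 + v{\left(15 \right)}} + y} = \sqrt{\frac{-111 + 179}{230 + \frac{15 \left(8 + 15^{2} + 3 \cdot 15\right)}{1 + 15}} + 80} = \sqrt{\frac{68}{230 + \frac{15 \left(8 + 225 + 45\right)}{16}} + 80} = \sqrt{\frac{68}{230 + 15 \cdot \frac{1}{16} \cdot 278} + 80} = \sqrt{\frac{68}{230 + \frac{2085}{8}} + 80} = \sqrt{\frac{68}{\frac{3925}{8}} + 80} = \sqrt{68 \cdot \frac{8}{3925} + 80} = \sqrt{\frac{544}{3925} + 80} = \sqrt{\frac{314544}{3925}} = \frac{4 \sqrt{3086463}}{785}$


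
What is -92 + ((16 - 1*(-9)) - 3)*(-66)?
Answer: -1544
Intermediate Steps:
-92 + ((16 - 1*(-9)) - 3)*(-66) = -92 + ((16 + 9) - 3)*(-66) = -92 + (25 - 3)*(-66) = -92 + 22*(-66) = -92 - 1452 = -1544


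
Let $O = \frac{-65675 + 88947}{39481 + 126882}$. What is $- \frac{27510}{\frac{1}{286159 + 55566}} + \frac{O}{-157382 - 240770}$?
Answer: $- \frac{77836446472595651159}{8279720147} \approx -9.4009 \cdot 10^{9}$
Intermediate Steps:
$O = \frac{23272}{166363} \approx 0.13989$
$- \frac{27510}{\frac{1}{286159 + 55566}} + \frac{O}{-157382 - 240770} = - \frac{27510}{\frac{1}{286159 + 55566}} + \frac{23272}{166363 \left(-157382 - 240770\right)} = - \frac{27510}{\frac{1}{341725}} + \frac{23272}{166363 \left(-157382 - 240770\right)} = - 27510 \frac{1}{\frac{1}{341725}} + \frac{23272}{166363 \left(-398152\right)} = \left(-27510\right) 341725 + \frac{23272}{166363} \left(- \frac{1}{398152}\right) = -9400854750 - \frac{2909}{8279720147} = - \frac{77836446472595651159}{8279720147}$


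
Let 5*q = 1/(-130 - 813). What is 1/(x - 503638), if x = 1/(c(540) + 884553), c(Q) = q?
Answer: -4170667394/2100506584974657 ≈ -1.9856e-6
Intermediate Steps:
q = -1/4715 (q = 1/(5*(-130 - 813)) = (1/5)/(-943) = (1/5)*(-1/943) = -1/4715 ≈ -0.00021209)
c(Q) = -1/4715
x = 4715/4170667394 (x = 1/(-1/4715 + 884553) = 1/(4170667394/4715) = 4715/4170667394 ≈ 1.1305e-6)
1/(x - 503638) = 1/(4715/4170667394 - 503638) = 1/(-2100506584974657/4170667394) = -4170667394/2100506584974657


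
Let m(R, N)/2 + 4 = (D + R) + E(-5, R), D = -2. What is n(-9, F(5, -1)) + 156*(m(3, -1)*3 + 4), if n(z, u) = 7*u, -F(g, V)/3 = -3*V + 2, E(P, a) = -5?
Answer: -6969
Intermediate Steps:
m(R, N) = -22 + 2*R (m(R, N) = -8 + 2*((-2 + R) - 5) = -8 + 2*(-7 + R) = -8 + (-14 + 2*R) = -22 + 2*R)
F(g, V) = -6 + 9*V (F(g, V) = -3*(-3*V + 2) = -3*(2 - 3*V) = -6 + 9*V)
n(-9, F(5, -1)) + 156*(m(3, -1)*3 + 4) = 7*(-6 + 9*(-1)) + 156*((-22 + 2*3)*3 + 4) = 7*(-6 - 9) + 156*((-22 + 6)*3 + 4) = 7*(-15) + 156*(-16*3 + 4) = -105 + 156*(-48 + 4) = -105 + 156*(-44) = -105 - 6864 = -6969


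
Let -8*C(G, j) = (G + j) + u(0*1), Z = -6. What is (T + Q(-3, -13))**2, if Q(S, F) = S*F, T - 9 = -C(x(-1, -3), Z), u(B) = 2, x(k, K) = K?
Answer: 142129/64 ≈ 2220.8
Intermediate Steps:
C(G, j) = -1/4 - G/8 - j/8 (C(G, j) = -((G + j) + 2)/8 = -(2 + G + j)/8 = -1/4 - G/8 - j/8)
T = 65/8 (T = 9 - (-1/4 - 1/8*(-3) - 1/8*(-6)) = 9 - (-1/4 + 3/8 + 3/4) = 9 - 1*7/8 = 9 - 7/8 = 65/8 ≈ 8.1250)
Q(S, F) = F*S
(T + Q(-3, -13))**2 = (65/8 - 13*(-3))**2 = (65/8 + 39)**2 = (377/8)**2 = 142129/64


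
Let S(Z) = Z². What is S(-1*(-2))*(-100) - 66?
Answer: -466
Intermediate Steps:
S(-1*(-2))*(-100) - 66 = (-1*(-2))²*(-100) - 66 = 2²*(-100) - 66 = 4*(-100) - 66 = -400 - 66 = -466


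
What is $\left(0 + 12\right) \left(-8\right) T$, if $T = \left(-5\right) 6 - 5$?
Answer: $3360$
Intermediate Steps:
$T = -35$ ($T = -30 - 5 = -35$)
$\left(0 + 12\right) \left(-8\right) T = \left(0 + 12\right) \left(-8\right) \left(-35\right) = 12 \left(-8\right) \left(-35\right) = \left(-96\right) \left(-35\right) = 3360$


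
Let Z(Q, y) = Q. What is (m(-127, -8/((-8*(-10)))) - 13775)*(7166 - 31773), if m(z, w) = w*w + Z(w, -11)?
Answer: 33896363963/100 ≈ 3.3896e+8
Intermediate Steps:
m(z, w) = w + w² (m(z, w) = w*w + w = w² + w = w + w²)
(m(-127, -8/((-8*(-10)))) - 13775)*(7166 - 31773) = ((-8/((-8*(-10))))*(1 - 8/((-8*(-10)))) - 13775)*(7166 - 31773) = ((-8/80)*(1 - 8/80) - 13775)*(-24607) = ((-8*1/80)*(1 - 8*1/80) - 13775)*(-24607) = (-(1 - ⅒)/10 - 13775)*(-24607) = (-⅒*9/10 - 13775)*(-24607) = (-9/100 - 13775)*(-24607) = -1377509/100*(-24607) = 33896363963/100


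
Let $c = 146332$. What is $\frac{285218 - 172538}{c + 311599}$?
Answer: $\frac{112680}{457931} \approx 0.24606$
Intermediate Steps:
$\frac{285218 - 172538}{c + 311599} = \frac{285218 - 172538}{146332 + 311599} = \frac{112680}{457931}$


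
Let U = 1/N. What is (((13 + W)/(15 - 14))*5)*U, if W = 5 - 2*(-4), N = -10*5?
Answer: -13/5 ≈ -2.6000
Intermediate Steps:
N = -50
W = 13 (W = 5 + 8 = 13)
U = -1/50 (U = 1/(-50) = -1/50 ≈ -0.020000)
(((13 + W)/(15 - 14))*5)*U = (((13 + 13)/(15 - 14))*5)*(-1/50) = ((26/1)*5)*(-1/50) = ((26*1)*5)*(-1/50) = (26*5)*(-1/50) = 130*(-1/50) = -13/5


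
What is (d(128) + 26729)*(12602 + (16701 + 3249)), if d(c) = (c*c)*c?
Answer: 69136574312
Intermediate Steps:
d(c) = c³ (d(c) = c²*c = c³)
(d(128) + 26729)*(12602 + (16701 + 3249)) = (128³ + 26729)*(12602 + (16701 + 3249)) = (2097152 + 26729)*(12602 + 19950) = 2123881*32552 = 69136574312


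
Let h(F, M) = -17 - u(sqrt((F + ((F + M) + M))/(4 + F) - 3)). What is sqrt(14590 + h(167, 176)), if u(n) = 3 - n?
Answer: sqrt(47337930 + 57*sqrt(3287))/57 ≈ 120.71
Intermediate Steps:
h(F, M) = -20 + sqrt(-3 + (2*F + 2*M)/(4 + F)) (h(F, M) = -17 - (3 - sqrt((F + ((F + M) + M))/(4 + F) - 3)) = -17 - (3 - sqrt((F + (F + 2*M))/(4 + F) - 3)) = -17 - (3 - sqrt((2*F + 2*M)/(4 + F) - 3)) = -17 - (3 - sqrt(-3 + (2*F + 2*M)/(4 + F))) = -17 + (-3 + sqrt(-3 + (2*F + 2*M)/(4 + F))) = -20 + sqrt(-3 + (2*F + 2*M)/(4 + F)))
sqrt(14590 + h(167, 176)) = sqrt(14590 + (-20 + sqrt((-12 - 1*167 + 2*176)/(4 + 167)))) = sqrt(14590 + (-20 + sqrt((-12 - 167 + 352)/171))) = sqrt(14590 + (-20 + sqrt((1/171)*173))) = sqrt(14590 + (-20 + sqrt(173/171))) = sqrt(14590 + (-20 + sqrt(3287)/57)) = sqrt(14570 + sqrt(3287)/57)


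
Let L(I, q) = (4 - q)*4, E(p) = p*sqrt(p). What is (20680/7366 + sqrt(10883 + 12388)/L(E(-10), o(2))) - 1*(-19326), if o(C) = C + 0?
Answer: 71187998/3683 + sqrt(23271)/8 ≈ 19348.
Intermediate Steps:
o(C) = C
E(p) = p**(3/2)
L(I, q) = 16 - 4*q
(20680/7366 + sqrt(10883 + 12388)/L(E(-10), o(2))) - 1*(-19326) = (20680/7366 + sqrt(10883 + 12388)/(16 - 4*2)) - 1*(-19326) = (20680*(1/7366) + sqrt(23271)/(16 - 8)) + 19326 = (10340/3683 + sqrt(23271)/8) + 19326 = 71187998/3683 + sqrt(23271)/8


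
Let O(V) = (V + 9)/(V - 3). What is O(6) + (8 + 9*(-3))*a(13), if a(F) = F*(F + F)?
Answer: -6417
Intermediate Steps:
O(V) = (9 + V)/(-3 + V)
a(F) = 2*F**2 (a(F) = F*(2*F) = 2*F**2)
O(6) + (8 + 9*(-3))*a(13) = (9 + 6)/(-3 + 6) + (8 + 9*(-3))*(2*13**2) = 15/3 + (8 - 27)*(2*169) = (1/3)*15 - 19*338 = 5 - 6422 = -6417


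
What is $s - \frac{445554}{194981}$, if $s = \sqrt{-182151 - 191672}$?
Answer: $- \frac{445554}{194981} + i \sqrt{373823} \approx -2.2851 + 611.41 i$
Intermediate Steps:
$s = i \sqrt{373823}$ ($s = \sqrt{-373823} = i \sqrt{373823} \approx 611.41 i$)
$s - \frac{445554}{194981} = i \sqrt{373823} - \frac{445554}{194981} = - \frac{445554}{194981} + i \sqrt{373823}$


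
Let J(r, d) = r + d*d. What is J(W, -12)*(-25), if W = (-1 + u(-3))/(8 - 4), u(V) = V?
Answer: -3575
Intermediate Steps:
W = -1 (W = (-1 - 3)/(8 - 4) = -4/4 = -4*¼ = -1)
J(r, d) = r + d²
J(W, -12)*(-25) = (-1 + (-12)²)*(-25) = (-1 + 144)*(-25) = 143*(-25) = -3575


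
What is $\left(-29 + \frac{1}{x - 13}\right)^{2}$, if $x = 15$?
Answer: $\frac{3249}{4} \approx 812.25$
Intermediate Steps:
$\left(-29 + \frac{1}{x - 13}\right)^{2} = \left(-29 + \frac{1}{15 - 13}\right)^{2} = \left(-29 + \frac{1}{2}\right)^{2} = \left(- \frac{57}{2}\right)^{2} = \frac{3249}{4}$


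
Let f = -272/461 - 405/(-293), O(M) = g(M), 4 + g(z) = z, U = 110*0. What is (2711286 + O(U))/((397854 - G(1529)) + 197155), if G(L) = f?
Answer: 183110496793/40184771824 ≈ 4.5567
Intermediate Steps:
U = 0
g(z) = -4 + z
O(M) = -4 + M
f = 107009/135073 (f = -272*1/461 - 405*(-1/293) = -272/461 + 405/293 = 107009/135073 ≈ 0.79223)
G(L) = 107009/135073
(2711286 + O(U))/((397854 - G(1529)) + 197155) = (2711286 + (-4 + 0))/((397854 - 1*107009/135073) + 197155) = (2711286 - 4)/((397854 - 107009/135073) + 197155) = 2711282/(53739226333/135073 + 197155) = 2711282/(80369543648/135073) = 2711282*(135073/80369543648) = 183110496793/40184771824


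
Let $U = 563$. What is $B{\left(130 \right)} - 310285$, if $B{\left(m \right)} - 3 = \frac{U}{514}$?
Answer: $- \frac{159484385}{514} \approx -3.1028 \cdot 10^{5}$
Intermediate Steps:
$B{\left(m \right)} = \frac{2105}{514}$ ($B{\left(m \right)} = 3 + \frac{563}{514} = \frac{2105}{514}$)
$B{\left(130 \right)} - 310285 = \frac{2105}{514} - 310285 = - \frac{159484385}{514}$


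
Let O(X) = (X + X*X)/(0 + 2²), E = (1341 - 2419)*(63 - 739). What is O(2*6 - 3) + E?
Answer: 1457501/2 ≈ 7.2875e+5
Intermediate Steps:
E = 728728 (E = -1078*(-676) = 728728)
O(X) = X/4 + X²/4 (O(X) = (X + X²)/(0 + 4) = (X + X²)/4 = (X + X²)*(¼) = X/4 + X²/4)
O(2*6 - 3) + E = (2*6 - 3)*(1 + (2*6 - 3))/4 + 728728 = (12 - 3)*(1 + (12 - 3))/4 + 728728 = (¼)*9*(1 + 9) + 728728 = (¼)*9*10 + 728728 = 45/2 + 728728 = 1457501/2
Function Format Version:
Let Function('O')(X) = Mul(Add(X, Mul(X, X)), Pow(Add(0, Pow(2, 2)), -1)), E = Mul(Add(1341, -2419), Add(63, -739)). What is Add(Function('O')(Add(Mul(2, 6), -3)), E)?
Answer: Rational(1457501, 2) ≈ 7.2875e+5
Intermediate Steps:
E = 728728 (E = Mul(-1078, -676) = 728728)
Function('O')(X) = Add(Mul(Rational(1, 4), X), Mul(Rational(1, 4), Pow(X, 2))) (Function('O')(X) = Mul(Add(X, Pow(X, 2)), Pow(Add(0, 4), -1)) = Mul(Add(X, Pow(X, 2)), Pow(4, -1)) = Mul(Add(X, Pow(X, 2)), Rational(1, 4)) = Add(Mul(Rational(1, 4), X), Mul(Rational(1, 4), Pow(X, 2))))
Add(Function('O')(Add(Mul(2, 6), -3)), E) = Add(Mul(Rational(1, 4), Add(Mul(2, 6), -3), Add(1, Add(Mul(2, 6), -3))), 728728) = Add(Mul(Rational(1, 4), Add(12, -3), Add(1, Add(12, -3))), 728728) = Add(Mul(Rational(1, 4), 9, Add(1, 9)), 728728) = Add(Mul(Rational(1, 4), 9, 10), 728728) = Add(Rational(45, 2), 728728) = Rational(1457501, 2)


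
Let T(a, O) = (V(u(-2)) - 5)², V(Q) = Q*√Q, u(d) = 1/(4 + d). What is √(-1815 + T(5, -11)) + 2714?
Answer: 2714 + √(-29040 + (20 - √2)²)/4 ≈ 2714.0 + 42.349*I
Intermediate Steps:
V(Q) = Q^(3/2)
T(a, O) = (-5 + √2/4)² (T(a, O) = ((1/(4 - 2))^(3/2) - 5)² = ((1/2)^(3/2) - 5)² = ((½)^(3/2) - 5)² = (√2/4 - 5)² = (-5 + √2/4)²)
√(-1815 + T(5, -11)) + 2714 = √(-1815 + (20 - √2)²/16) + 2714 = 2714 + √(-1815 + (20 - √2)²/16)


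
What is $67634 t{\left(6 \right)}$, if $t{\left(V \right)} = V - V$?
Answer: $0$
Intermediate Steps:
$t{\left(V \right)} = 0$
$67634 t{\left(6 \right)} = 67634 \cdot 0 = 0$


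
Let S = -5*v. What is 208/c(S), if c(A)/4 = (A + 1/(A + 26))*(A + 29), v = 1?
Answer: -7/16 ≈ -0.43750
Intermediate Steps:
S = -5 (S = -5*1 = -5)
c(A) = 4*(29 + A)*(A + 1/(26 + A)) (c(A) = 4*((A + 1/(A + 26))*(A + 29)) = 4*((A + 1/(26 + A))*(29 + A)) = 4*((29 + A)*(A + 1/(26 + A))) = 4*(29 + A)*(A + 1/(26 + A)))
208/c(S) = 208/((4*(29 + (-5)³ + 55*(-5)² + 755*(-5))/(26 - 5))) = 208/((4*(29 - 125 + 55*25 - 3775)/21)) = 208/((4*(1/21)*(29 - 125 + 1375 - 3775))) = 208/((4*(1/21)*(-2496))) = 208/(-3328/7) = 208*(-7/3328) = -7/16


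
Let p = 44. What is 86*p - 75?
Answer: 3709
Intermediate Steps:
86*p - 75 = 86*44 - 75 = 3784 - 75 = 3709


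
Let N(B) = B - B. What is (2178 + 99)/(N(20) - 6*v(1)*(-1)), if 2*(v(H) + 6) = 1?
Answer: -69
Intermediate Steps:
N(B) = 0
v(H) = -11/2 (v(H) = -6 + (1/2)*1 = -6 + 1/2 = -11/2)
(2178 + 99)/(N(20) - 6*v(1)*(-1)) = (2178 + 99)/(0 - 6*(-11/2)*(-1)) = 2277/(0 + 33*(-1)) = 2277/(0 - 33) = 2277/(-33) = 2277*(-1/33) = -69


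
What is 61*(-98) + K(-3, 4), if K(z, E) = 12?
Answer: -5966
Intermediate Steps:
61*(-98) + K(-3, 4) = 61*(-98) + 12 = -5978 + 12 = -5966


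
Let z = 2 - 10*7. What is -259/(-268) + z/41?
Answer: -7605/10988 ≈ -0.69212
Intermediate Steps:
z = -68 (z = 2 - 70 = -68)
-259/(-268) + z/41 = -259/(-268) - 68/41 = -259*(-1/268) - 68*1/41 = 259/268 - 68/41 = -7605/10988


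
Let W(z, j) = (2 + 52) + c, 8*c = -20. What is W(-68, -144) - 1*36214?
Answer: -72325/2 ≈ -36163.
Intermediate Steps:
c = -5/2 (c = (1/8)*(-20) = -5/2 ≈ -2.5000)
W(z, j) = 103/2 (W(z, j) = (2 + 52) - 5/2 = 54 - 5/2 = 103/2)
W(-68, -144) - 1*36214 = 103/2 - 1*36214 = 103/2 - 36214 = -72325/2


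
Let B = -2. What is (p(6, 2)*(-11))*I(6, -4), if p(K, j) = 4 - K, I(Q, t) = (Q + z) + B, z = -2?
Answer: 44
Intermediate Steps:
I(Q, t) = -4 + Q (I(Q, t) = (Q - 2) - 2 = (-2 + Q) - 2 = -4 + Q)
(p(6, 2)*(-11))*I(6, -4) = ((4 - 1*6)*(-11))*(-4 + 6) = ((4 - 6)*(-11))*2 = -2*(-11)*2 = 22*2 = 44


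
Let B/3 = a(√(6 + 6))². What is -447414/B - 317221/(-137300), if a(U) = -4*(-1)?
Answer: -2558946483/274600 ≈ -9318.8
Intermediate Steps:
a(U) = 4
B = 48 (B = 3*4² = 3*16 = 48)
-447414/B - 317221/(-137300) = -447414/48 - 317221/(-137300) = -447414*1/48 - 317221*(-1/137300) = -74569/8 + 317221/137300 = -2558946483/274600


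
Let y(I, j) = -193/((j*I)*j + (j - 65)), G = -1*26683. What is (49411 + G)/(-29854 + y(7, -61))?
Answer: -589132488/773845727 ≈ -0.76130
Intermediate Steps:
G = -26683
y(I, j) = -193/(-65 + j + I*j**2) (y(I, j) = -193/((I*j)*j + (-65 + j)) = -193/(I*j**2 + (-65 + j)) = -193/(-65 + j + I*j**2))
(49411 + G)/(-29854 + y(7, -61)) = (49411 - 26683)/(-29854 - 193/(-65 - 61 + 7*(-61)**2)) = 22728/(-29854 - 193/(-65 - 61 + 7*3721)) = 22728/(-29854 - 193/(-65 - 61 + 26047)) = 22728/(-29854 - 193/25921) = 22728/(-773845727/25921) = 22728*(-25921/773845727) = -589132488/773845727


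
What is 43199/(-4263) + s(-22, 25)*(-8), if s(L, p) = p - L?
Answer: -1646087/4263 ≈ -386.13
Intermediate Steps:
43199/(-4263) + s(-22, 25)*(-8) = 43199/(-4263) + (25 - 1*(-22))*(-8) = 43199*(-1/4263) + (25 + 22)*(-8) = -43199/4263 + 47*(-8) = -43199/4263 - 376 = -1646087/4263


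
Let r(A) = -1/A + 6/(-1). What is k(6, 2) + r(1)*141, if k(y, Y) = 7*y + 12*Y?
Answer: -921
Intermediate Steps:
r(A) = -6 - 1/A (r(A) = -1/A + 6*(-1) = -1/A - 6 = -6 - 1/A)
k(6, 2) + r(1)*141 = (7*6 + 12*2) + (-6 - 1/1)*141 = (42 + 24) + (-6 - 1*1)*141 = 66 + (-6 - 1)*141 = 66 - 7*141 = 66 - 987 = -921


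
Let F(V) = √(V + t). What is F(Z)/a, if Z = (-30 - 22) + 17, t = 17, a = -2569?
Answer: -3*I*√2/2569 ≈ -0.0016515*I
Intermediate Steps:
Z = -35 (Z = -52 + 17 = -35)
F(V) = √(17 + V) (F(V) = √(V + 17) = √(17 + V))
F(Z)/a = √(17 - 35)/(-2569) = √(-18)*(-1/2569) = (3*I*√2)*(-1/2569) = -3*I*√2/2569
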